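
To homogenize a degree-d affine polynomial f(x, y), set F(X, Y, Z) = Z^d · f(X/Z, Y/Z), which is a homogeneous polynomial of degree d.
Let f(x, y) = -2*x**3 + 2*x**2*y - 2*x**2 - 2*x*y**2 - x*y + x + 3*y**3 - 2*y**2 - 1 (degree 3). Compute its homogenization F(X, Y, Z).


F(X, Y, Z) = -2*X**3 + 2*X**2*Y - 2*X**2*Z - 2*X*Y**2 - X*Y*Z + X*Z**2 + 3*Y**3 - 2*Y**2*Z - Z**3

deg(f) = 3.
Substitute x = X/Z, y = Y/Z into f, then multiply by Z^3.
  monomial -2·x^3·y^0 ↦ -2·X^3·Y^0·Z^0.
  monomial 2·x^2·y^1 ↦ 2·X^2·Y^1·Z^0.
  monomial -2·x^2·y^0 ↦ -2·X^2·Y^0·Z^1.
  monomial -2·x^1·y^2 ↦ -2·X^1·Y^2·Z^0.
  monomial -1·x^1·y^1 ↦ -1·X^1·Y^1·Z^1.
  monomial 1·x^1·y^0 ↦ 1·X^1·Y^0·Z^2.
  monomial 3·x^0·y^3 ↦ 3·X^0·Y^3·Z^0.
  monomial -2·x^0·y^2 ↦ -2·X^0·Y^2·Z^1.
  monomial -1·x^0·y^0 ↦ -1·X^0·Y^0·Z^3.
Collecting: F(X, Y, Z) = -2*X**3 + 2*X**2*Y - 2*X**2*Z - 2*X*Y**2 - X*Y*Z + X*Z**2 + 3*Y**3 - 2*Y**2*Z - Z**3.


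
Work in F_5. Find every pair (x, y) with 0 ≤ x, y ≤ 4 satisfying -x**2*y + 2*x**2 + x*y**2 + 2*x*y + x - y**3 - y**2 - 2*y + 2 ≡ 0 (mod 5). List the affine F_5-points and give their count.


Affine F_5-points: {(0, 3), (1, 0), (1, 2), (1, 3), (2, 1), (4, 1)}; count = 6.

For each of the 25 pairs (x, y) ∈ F_5², evaluate f(x, y) mod 5. Record the zeros.
  x = 0: [0↦2, 1↦3, 2↦1, 3↦0, 4↦4]  zeros at y ∈ {3}
  x = 1: [0↦0, 1↦3, 2↦0, 3↦0, 4↦2]  zeros at y ∈ {0, 2, 3}
  x = 2: [0↦2, 1↦0, 2↦4, 3↦3, 4↦1]  zeros at y ∈ {1}
  x = 3: [0↦3, 1↦4, 2↦3, 3↦4, 4↦1]  zeros at y ∈ ∅
  x = 4: [0↦3, 1↦0, 2↦2, 3↦3, 4↦2]  zeros at y ∈ {1}
Collecting zeros: affine points = {(0, 3), (1, 0), (1, 2), (1, 3), (2, 1), (4, 1)}.
Total count |C(F_5)_aff| = 6.


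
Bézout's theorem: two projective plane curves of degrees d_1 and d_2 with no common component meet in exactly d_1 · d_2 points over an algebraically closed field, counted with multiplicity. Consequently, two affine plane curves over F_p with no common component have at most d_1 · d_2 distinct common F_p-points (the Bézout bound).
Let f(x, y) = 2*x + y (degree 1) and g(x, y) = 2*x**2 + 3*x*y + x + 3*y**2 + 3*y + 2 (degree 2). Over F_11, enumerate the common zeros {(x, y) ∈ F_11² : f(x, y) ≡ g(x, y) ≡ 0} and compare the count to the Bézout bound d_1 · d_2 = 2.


Common zeros: {(4, 3), (9, 4)}; count = 2; Bézout bound = 2.

deg(f) = 1, deg(g) = 2, so Bézout bound = 2.
Scan x ∈ F_11. For each x, list the y ∈ F_11 with f(x, y) ≡ 0 and those with g(x, y) ≡ 0 (mod 11); the common zeros in that column are the intersection.
  x = 0: f ≡ 0 at y ∈ {0}; g ≡ 0 at y ∈ ∅; common: ∅.
  x = 1: f ≡ 0 at y ∈ {9}; g ≡ 0 at y ∈ {4, 5}; common: ∅.
  x = 2: f ≡ 0 at y ∈ {7}; g ≡ 0 at y ∈ {3, 5}; common: ∅.
  x = 3: f ≡ 0 at y ∈ {5}; g ≡ 0 at y ∈ {9}; common: ∅.
  x = 4: f ≡ 0 at y ∈ {3}; g ≡ 0 at y ∈ {3}; common: {3}.
  x = 5: f ≡ 0 at y ∈ {1}; g ≡ 0 at y ∈ {7, 9}; common: ∅.
  x = 6: f ≡ 0 at y ∈ {10}; g ≡ 0 at y ∈ {7, 8}; common: ∅.
  x = 7: f ≡ 0 at y ∈ {8}; g ≡ 0 at y ∈ ∅; common: ∅.
  x = 8: f ≡ 0 at y ∈ {6}; g ≡ 0 at y ∈ ∅; common: ∅.
  x = 9: f ≡ 0 at y ∈ {4}; g ≡ 0 at y ∈ {4, 8}; common: {4}.
  x = 10: f ≡ 0 at y ∈ {2}; g ≡ 0 at y ∈ ∅; common: ∅.
Collecting: common zeros = {(4, 3), (9, 4)}, so the count is 2.
Comparison with the Bézout bound: 2 ≤ 2 = deg(f)·deg(g), as expected for curves with no common component (the bound is attained).


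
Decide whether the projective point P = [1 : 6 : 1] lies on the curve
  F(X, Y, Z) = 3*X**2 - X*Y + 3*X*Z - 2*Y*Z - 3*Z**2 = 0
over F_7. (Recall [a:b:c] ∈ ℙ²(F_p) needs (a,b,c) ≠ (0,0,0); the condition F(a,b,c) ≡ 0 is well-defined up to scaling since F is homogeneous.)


F(1,6,1) ≡ 6 (mod 7); P is NOT on the curve.

Evaluate F(1, 6, 1) term-by-term (mod 7).
  3*X**2 ↦ 3·1·1·1 = 3
  -X*Y ↦ -1·1·6·1 = -6
  3*X*Z ↦ 3·1·1·1 = 3
  -2*Y*Z ↦ -2·1·6·1 = -12
  -3*Z**2 ↦ -3·1·1·1 = -3
Sum: F(1, 6, 1) = (3) + (-6) + (3) + (-12) + (-3) = -15.
Reducing mod 7: -15 ≡ 6 (mod 7).
Since F(a, b, c) ≡ 6 ≠ 0 (mod 7), P does NOT lie on the curve.


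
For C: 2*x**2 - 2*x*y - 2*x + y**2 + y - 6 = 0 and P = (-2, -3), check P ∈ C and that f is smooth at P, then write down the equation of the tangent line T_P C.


Tangent line at P: -4*x - y - 11 = 0.

Step 1: f(-2, -3) = 0, so P lies on C.
Step 2: partial derivatives
  f_x(x, y) = 4*x - 2*y - 2, f_y(x, y) = -2*x + 2*y + 1.
  f_x(P) = -4, f_y(P) = -1 (gradient nonzero, so P is smooth).
Step 3: tangent line at P: -4·(x − -2) + -1·(y − -3) = 0.
Expanding: -4*x - y - 11 = 0.


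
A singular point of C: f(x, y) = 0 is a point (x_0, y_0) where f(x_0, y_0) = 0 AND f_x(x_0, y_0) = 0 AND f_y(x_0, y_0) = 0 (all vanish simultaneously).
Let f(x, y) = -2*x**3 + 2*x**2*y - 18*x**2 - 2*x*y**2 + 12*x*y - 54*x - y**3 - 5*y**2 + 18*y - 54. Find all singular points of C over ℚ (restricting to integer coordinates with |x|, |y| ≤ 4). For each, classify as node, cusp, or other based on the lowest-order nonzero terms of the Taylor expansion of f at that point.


Singular points: {(-3, 0)}; classification: cusp.

Compute partial derivatives:
  f_x = -6*x**2 + 4*x*y - 36*x - 2*y**2 + 12*y - 54.
  f_y = 2*x**2 - 4*x*y + 12*x - 3*y**2 - 10*y + 18.
Scan x_0 ∈ {−4, ..., 4}. For each x_0, f_y(x_0, y) is a polynomial in y; find its integer roots y ∈ {−4, ..., 4}, then test f_x and f at those candidates.
  x = -4: f_y(-4, y) = -3*y**2 + 6*y + 2; no integer root y with |y| ≤ 4.
  x = -3: f_y(-3, y) = -3*y**2 + 2*y; vanishes at y ∈ {0}. (-3, 0): f_x = 0, f = 0 — SINGULAR.
  x = -2: f_y(-2, y) = -3*y**2 - 2*y + 2; no integer root y with |y| ≤ 4.
  x = -1: f_y(-1, y) = -3*y**2 - 6*y + 8; no integer root y with |y| ≤ 4.
  x = 0: f_y(0, y) = -3*y**2 - 10*y + 18; no integer root y with |y| ≤ 4.
  x = 1: f_y(1, y) = -3*y**2 - 14*y + 32; no integer root y with |y| ≤ 4.
  x = 2: f_y(2, y) = -3*y**2 - 18*y + 50; no integer root y with |y| ≤ 4.
  x = 3: f_y(3, y) = -3*y**2 - 22*y + 72; no integer root y with |y| ≤ 4.
  x = 4: f_y(4, y) = -3*y**2 - 26*y + 98; no integer root y with |y| ≤ 4.
Only singular point on the grid: (-3, 0).
Classify: substitute x = -3 + u, y = 0 + v and expand: f = -2*u**3 + 2*u**2*v - 2*u*v**2 - v**3 + v**2.
No constant or linear terms (consistent with a singular point). Quadratic part: v**2. Cubic part: -2*u**3 + 2*u**2*v - 2*u*v**2 - v**3.
The quadratic part v**2 is a perfect square, so there is a single (double) tangent line v = 0, i.e. y = 0. Restricting the cubic part to that line (v = 0) leaves -2*u**3 ≠ 0, so f is not divisible by v and the branch is v² ≈ 2*u**3 to lowest order — this is a cusp.
Classification: cusp.


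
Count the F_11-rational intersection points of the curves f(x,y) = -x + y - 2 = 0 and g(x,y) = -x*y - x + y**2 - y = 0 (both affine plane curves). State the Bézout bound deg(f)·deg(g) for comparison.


Common zeros: ∅; count = 0; Bézout bound = 2.

deg(f) = 1, deg(g) = 2, so Bézout bound = 2.
Scan x ∈ F_11. For each x, list the y ∈ F_11 with f(x, y) ≡ 0 and those with g(x, y) ≡ 0 (mod 11); the common zeros in that column are the intersection.
  x = 0: f ≡ 0 at y ∈ {2}; g ≡ 0 at y ∈ {0, 1}; common: ∅.
  x = 1: f ≡ 0 at y ∈ {3}; g ≡ 0 at y ∈ ∅; common: ∅.
  x = 2: f ≡ 0 at y ∈ {4}; g ≡ 0 at y ∈ ∅; common: ∅.
  x = 3: f ≡ 0 at y ∈ {5}; g ≡ 0 at y ∈ ∅; common: ∅.
  x = 4: f ≡ 0 at y ∈ {6}; g ≡ 0 at y ∈ ∅; common: ∅.
  x = 5: f ≡ 0 at y ∈ {7}; g ≡ 0 at y ∈ {8, 9}; common: ∅.
  x = 6: f ≡ 0 at y ∈ {8}; g ≡ 0 at y ∈ ∅; common: ∅.
  x = 7: f ≡ 0 at y ∈ {9}; g ≡ 0 at y ∈ {3, 5}; common: ∅.
  x = 8: f ≡ 0 at y ∈ {10}; g ≡ 0 at y ∈ {2, 7}; common: ∅.
  x = 9: f ≡ 0 at y ∈ {0}; g ≡ 0 at y ∈ {4, 6}; common: ∅.
  x = 10: f ≡ 0 at y ∈ {1}; g ≡ 0 at y ∈ ∅; common: ∅.
Collecting: common zeros = ∅, so the count is 0.
Comparison with the Bézout bound: 0 ≤ 2 = deg(f)·deg(g), as expected for curves with no common component (the affine F_11-count falls short of the bound because intersections may lie at infinity, over extension fields, or carry multiplicity).


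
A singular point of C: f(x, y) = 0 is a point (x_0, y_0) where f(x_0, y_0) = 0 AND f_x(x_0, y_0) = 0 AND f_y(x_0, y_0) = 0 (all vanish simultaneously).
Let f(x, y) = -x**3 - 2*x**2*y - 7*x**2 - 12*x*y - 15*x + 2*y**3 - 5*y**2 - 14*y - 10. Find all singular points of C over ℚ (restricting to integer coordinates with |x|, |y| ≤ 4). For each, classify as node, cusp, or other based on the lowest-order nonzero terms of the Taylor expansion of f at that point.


Singular points: {(-3, 1)}; classification: cusp.

Compute partial derivatives:
  f_x = -3*x**2 - 4*x*y - 14*x - 12*y - 15.
  f_y = -2*x**2 - 12*x + 6*y**2 - 10*y - 14.
Scan x_0 ∈ {−4, ..., 4}. For each x_0, f_y(x_0, y) is a polynomial in y; find its integer roots y ∈ {−4, ..., 4}, then test f_x and f at those candidates.
  x = -4: f_y(-4, y) = 6*y**2 - 10*y + 2; no integer root y with |y| ≤ 4.
  x = -3: f_y(-3, y) = 6*y**2 - 10*y + 4; vanishes at y ∈ {1}. (-3, 1): f_x = 0, f = 0 — SINGULAR.
  x = -2: f_y(-2, y) = 6*y**2 - 10*y + 2; no integer root y with |y| ≤ 4.
  x = -1: f_y(-1, y) = 6*y**2 - 10*y - 4; vanishes at y ∈ {2}. (-1, 2): f_x = -20 ≠ 0.
  x = 0: f_y(0, y) = 6*y**2 - 10*y - 14; no integer root y with |y| ≤ 4.
  x = 1: f_y(1, y) = 6*y**2 - 10*y - 28; no integer root y with |y| ≤ 4.
  x = 2: f_y(2, y) = 6*y**2 - 10*y - 46; no integer root y with |y| ≤ 4.
  x = 3: f_y(3, y) = 6*y**2 - 10*y - 68; no integer root y with |y| ≤ 4.
  x = 4: f_y(4, y) = 6*y**2 - 10*y - 94; no integer root y with |y| ≤ 4.
Only singular point on the grid: (-3, 1).
Classify: substitute x = -3 + u, y = 1 + v and expand: f = -u**3 - 2*u**2*v + 2*v**3 + v**2.
No constant or linear terms (consistent with a singular point). Quadratic part: v**2. Cubic part: -u**3 - 2*u**2*v + 2*v**3.
The quadratic part v**2 is a perfect square, so there is a single (double) tangent line v = 0, i.e. y = 1. Restricting the cubic part to that line (v = 0) leaves -u**3 ≠ 0, so f is not divisible by v and the branch is v² ≈ u**3 to lowest order — this is a cusp.
Classification: cusp.


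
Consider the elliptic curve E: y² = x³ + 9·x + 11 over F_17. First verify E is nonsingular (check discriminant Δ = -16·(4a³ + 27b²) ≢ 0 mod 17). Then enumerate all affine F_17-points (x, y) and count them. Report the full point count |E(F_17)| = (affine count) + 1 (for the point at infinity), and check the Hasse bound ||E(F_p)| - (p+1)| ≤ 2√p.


Affine points = {(1, 2), (1, 15), (4, 3), (4, 14), (6, 3), (6, 14), (7, 3), (7, 14), (8, 0), (10, 8), (10, 9), (11, 8), (11, 9), (13, 8), (13, 9), (14, 5), (14, 12), (15, 6), (15, 11), (16, 1), (16, 16)}; affine count = 21; |E(F_17)| = 22.

Discriminant check: Δ ∝ 4a³ + 27b² = 4·9³ + 27·11² = 4·729 + 27·121 ≡ 12 (mod 17). Nonzero ⇒ E is nonsingular.
For each x ∈ F_17, compute rhs = x³ + 9·x + 11 mod 17, then count y ∈ F_17 with y² ≡ rhs.
  x = 0: rhs = 11, matching y values: none (0 points).
  x = 1: rhs = 4, matching y values: 2, 15 (2 points).
  x = 2: rhs = 3, matching y values: none (0 points).
  x = 3: rhs = 14, matching y values: none (0 points).
  x = 4: rhs = 9, matching y values: 3, 14 (2 points).
  x = 5: rhs = 11, matching y values: none (0 points).
  x = 6: rhs = 9, matching y values: 3, 14 (2 points).
  x = 7: rhs = 9, matching y values: 3, 14 (2 points).
  x = 8: rhs = 0, matching y values: 0 (1 points).
  x = 9: rhs = 5, matching y values: none (0 points).
  x = 10: rhs = 13, matching y values: 8, 9 (2 points).
  x = 11: rhs = 13, matching y values: 8, 9 (2 points).
  x = 12: rhs = 11, matching y values: none (0 points).
  x = 13: rhs = 13, matching y values: 8, 9 (2 points).
  x = 14: rhs = 8, matching y values: 5, 12 (2 points).
  x = 15: rhs = 2, matching y values: 6, 11 (2 points).
  x = 16: rhs = 1, matching y values: 1, 16 (2 points).
Total affine count: 21.
Full point count |E(F_17)| = 21 + 1 = 22.
Hasse bound: |22 − (17+1)| = |4| = 4 ≤ 2√17 ≈ 8.2462 ✓.


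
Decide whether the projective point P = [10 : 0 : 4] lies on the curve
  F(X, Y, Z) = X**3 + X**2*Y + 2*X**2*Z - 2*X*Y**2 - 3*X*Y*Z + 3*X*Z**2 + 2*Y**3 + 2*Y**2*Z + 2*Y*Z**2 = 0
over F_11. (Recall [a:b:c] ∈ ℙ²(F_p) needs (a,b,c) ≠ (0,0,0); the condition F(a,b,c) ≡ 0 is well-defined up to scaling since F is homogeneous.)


F(10,0,4) ≡ 3 (mod 11); P is NOT on the curve.

Evaluate F(10, 0, 4) term-by-term (mod 11).
  X**3 ↦ 1·1000·1·1 = 1000
  X**2*Y ↦ 1·100·0·1 = 0
  2*X**2*Z ↦ 2·100·1·4 = 800
  -2*X*Y**2 ↦ -2·10·0·1 = 0
  -3*X*Y*Z ↦ -3·10·0·4 = 0
  3*X*Z**2 ↦ 3·10·1·16 = 480
  2*Y**3 ↦ 2·1·0·1 = 0
  2*Y**2*Z ↦ 2·1·0·4 = 0
  2*Y*Z**2 ↦ 2·1·0·16 = 0
Sum: F(10, 0, 4) = (1000) + (0) + (800) + (0) + (0) + (480) + (0) + (0) + (0) = 2280.
Reducing mod 11: 2280 ≡ 3 (mod 11).
Since F(a, b, c) ≡ 3 ≠ 0 (mod 11), P does NOT lie on the curve.


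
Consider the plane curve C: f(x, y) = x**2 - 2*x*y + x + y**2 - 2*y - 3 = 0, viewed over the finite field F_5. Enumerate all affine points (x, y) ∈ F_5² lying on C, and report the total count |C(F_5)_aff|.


Affine F_5-points: {(0, 3), (0, 4), (1, 2), (2, 2), (2, 4)}; count = 5.

For each of the 25 pairs (x, y) ∈ F_5², evaluate f(x, y) mod 5. Record the zeros.
  x = 0: [0↦2, 1↦1, 2↦2, 3↦0, 4↦0]  zeros at y ∈ {3, 4}
  x = 1: [0↦4, 1↦1, 2↦0, 3↦1, 4↦4]  zeros at y ∈ {2}
  x = 2: [0↦3, 1↦3, 2↦0, 3↦4, 4↦0]  zeros at y ∈ {2, 4}
  x = 3: [0↦4, 1↦2, 2↦2, 3↦4, 4↦3]  zeros at y ∈ ∅
  x = 4: [0↦2, 1↦3, 2↦1, 3↦1, 4↦3]  zeros at y ∈ ∅
Collecting zeros: affine points = {(0, 3), (0, 4), (1, 2), (2, 2), (2, 4)}.
Total count |C(F_5)_aff| = 5.


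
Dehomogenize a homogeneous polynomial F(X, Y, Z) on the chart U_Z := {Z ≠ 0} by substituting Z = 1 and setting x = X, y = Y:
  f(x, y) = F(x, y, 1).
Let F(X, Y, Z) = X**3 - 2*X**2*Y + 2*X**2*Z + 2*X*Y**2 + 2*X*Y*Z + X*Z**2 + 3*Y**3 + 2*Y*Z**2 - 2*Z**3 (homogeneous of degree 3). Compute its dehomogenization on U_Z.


f(x, y) = x**3 - 2*x**2*y + 2*x**2 + 2*x*y**2 + 2*x*y + x + 3*y**3 + 2*y - 2

On U_Z we set Z = 1. Each monomial c·X^i·Y^j·Z^k in F becomes c·x^i·y^j·1^k = c·x^i·y^j.
Substituting Z = 1: F(X, Y, 1) = x**3 - 2*x**2*y + 2*x**2 + 2*x*y**2 + 2*x*y + x + 3*y**3 + 2*y - 2.
Note: deg(f) ≤ deg(F) = 3; strict inequality happens when F is divisible by Z (lost terms).


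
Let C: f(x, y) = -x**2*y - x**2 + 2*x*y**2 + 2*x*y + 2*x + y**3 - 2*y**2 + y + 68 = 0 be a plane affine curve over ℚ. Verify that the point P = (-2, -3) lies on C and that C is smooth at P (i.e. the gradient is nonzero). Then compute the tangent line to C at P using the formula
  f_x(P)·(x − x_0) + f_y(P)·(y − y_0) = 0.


Tangent line at P: 6*x + 56*y + 180 = 0.

Step 1: f(-2, -3) = 0, so P lies on C.
Step 2: partial derivatives
  f_x(x, y) = -2*x*y - 2*x + 2*y**2 + 2*y + 2, f_y(x, y) = -x**2 + 4*x*y + 2*x + 3*y**2 - 4*y + 1.
  f_x(P) = 6, f_y(P) = 56 (gradient nonzero, so P is smooth).
Step 3: tangent line at P: 6·(x − -2) + 56·(y − -3) = 0.
Expanding: 6*x + 56*y + 180 = 0.


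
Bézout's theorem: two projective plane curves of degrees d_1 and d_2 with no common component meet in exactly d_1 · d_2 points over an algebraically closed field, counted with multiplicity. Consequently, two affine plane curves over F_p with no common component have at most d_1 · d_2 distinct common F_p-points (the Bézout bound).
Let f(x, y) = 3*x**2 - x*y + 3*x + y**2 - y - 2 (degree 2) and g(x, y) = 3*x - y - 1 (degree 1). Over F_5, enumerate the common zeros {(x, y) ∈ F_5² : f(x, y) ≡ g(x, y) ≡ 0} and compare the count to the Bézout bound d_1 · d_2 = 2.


Common zeros: {(0, 4)}; count = 1; Bézout bound = 2.

deg(f) = 2, deg(g) = 1, so Bézout bound = 2.
Scan x ∈ F_5. For each x, list the y ∈ F_5 with f(x, y) ≡ 0 and those with g(x, y) ≡ 0 (mod 5); the common zeros in that column are the intersection.
  x = 0: f ≡ 0 at y ∈ {2, 4}; g ≡ 0 at y ∈ {4}; common: {4}.
  x = 1: f ≡ 0 at y ∈ ∅; g ≡ 0 at y ∈ {2}; common: ∅.
  x = 2: f ≡ 0 at y ∈ {4}; g ≡ 0 at y ∈ {0}; common: ∅.
  x = 3: f ≡ 0 at y ∈ {2}; g ≡ 0 at y ∈ {3}; common: ∅.
  x = 4: f ≡ 0 at y ∈ ∅; g ≡ 0 at y ∈ {1}; common: ∅.
Collecting: common zeros = {(0, 4)}, so the count is 1.
Comparison with the Bézout bound: 1 ≤ 2 = deg(f)·deg(g), as expected for curves with no common component (the affine F_5-count falls short of the bound because intersections may lie at infinity, over extension fields, or carry multiplicity).


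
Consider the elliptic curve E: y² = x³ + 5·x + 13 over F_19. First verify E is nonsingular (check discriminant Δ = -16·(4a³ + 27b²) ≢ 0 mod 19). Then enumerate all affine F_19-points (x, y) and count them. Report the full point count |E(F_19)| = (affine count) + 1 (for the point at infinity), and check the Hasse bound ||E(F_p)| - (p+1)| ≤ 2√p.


Affine points = {(1, 0), (3, 6), (3, 13), (5, 7), (5, 12), (7, 7), (7, 12), (15, 9), (15, 10), (16, 3), (16, 16), (18, 8), (18, 11)}; affine count = 13; |E(F_19)| = 14.

Discriminant check: Δ ∝ 4a³ + 27b² = 4·5³ + 27·13² = 4·125 + 27·169 ≡ 9 (mod 19). Nonzero ⇒ E is nonsingular.
For each x ∈ F_19, compute rhs = x³ + 5·x + 13 mod 19, then count y ∈ F_19 with y² ≡ rhs.
  x = 0: rhs = 13, matching y values: none (0 points).
  x = 1: rhs = 0, matching y values: 0 (1 points).
  x = 2: rhs = 12, matching y values: none (0 points).
  x = 3: rhs = 17, matching y values: 6, 13 (2 points).
  x = 4: rhs = 2, matching y values: none (0 points).
  x = 5: rhs = 11, matching y values: 7, 12 (2 points).
  x = 6: rhs = 12, matching y values: none (0 points).
  x = 7: rhs = 11, matching y values: 7, 12 (2 points).
  x = 8: rhs = 14, matching y values: none (0 points).
  x = 9: rhs = 8, matching y values: none (0 points).
  x = 10: rhs = 18, matching y values: none (0 points).
  x = 11: rhs = 12, matching y values: none (0 points).
  x = 12: rhs = 15, matching y values: none (0 points).
  x = 13: rhs = 14, matching y values: none (0 points).
  x = 14: rhs = 15, matching y values: none (0 points).
  x = 15: rhs = 5, matching y values: 9, 10 (2 points).
  x = 16: rhs = 9, matching y values: 3, 16 (2 points).
  x = 17: rhs = 14, matching y values: none (0 points).
  x = 18: rhs = 7, matching y values: 8, 11 (2 points).
Total affine count: 13.
Full point count |E(F_19)| = 13 + 1 = 14.
Hasse bound: |14 − (19+1)| = |-6| = 6 ≤ 2√19 ≈ 8.7178 ✓.


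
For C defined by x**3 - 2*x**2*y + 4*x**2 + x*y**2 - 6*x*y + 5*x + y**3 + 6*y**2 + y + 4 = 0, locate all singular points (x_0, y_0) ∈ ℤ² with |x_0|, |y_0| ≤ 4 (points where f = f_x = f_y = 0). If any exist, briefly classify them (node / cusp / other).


Singular points: {(-2, -1)}; classification: cusp.

Compute partial derivatives:
  f_x = 3*x**2 - 4*x*y + 8*x + y**2 - 6*y + 5.
  f_y = -2*x**2 + 2*x*y - 6*x + 3*y**2 + 12*y + 1.
Scan x_0 ∈ {−4, ..., 4}. For each x_0, f_y(x_0, y) is a polynomial in y; find its integer roots y ∈ {−4, ..., 4}, then test f_x and f at those candidates.
  x = -4: f_y(-4, y) = 3*y**2 + 4*y - 7; vanishes at y ∈ {1}. (-4, 1): f_x = 32 ≠ 0.
  x = -3: f_y(-3, y) = 3*y**2 + 6*y + 1; no integer root y with |y| ≤ 4.
  x = -2: f_y(-2, y) = 3*y**2 + 8*y + 5; vanishes at y ∈ {-1}. (-2, -1): f_x = 0, f = 0 — SINGULAR.
  x = -1: f_y(-1, y) = 3*y**2 + 10*y + 5; no integer root y with |y| ≤ 4.
  x = 0: f_y(0, y) = 3*y**2 + 12*y + 1; no integer root y with |y| ≤ 4.
  x = 1: f_y(1, y) = 3*y**2 + 14*y - 7; no integer root y with |y| ≤ 4.
  x = 2: f_y(2, y) = 3*y**2 + 16*y - 19; vanishes at y ∈ {1}. (2, 1): f_x = 20 ≠ 0.
  x = 3: f_y(3, y) = 3*y**2 + 18*y - 35; no integer root y with |y| ≤ 4.
  x = 4: f_y(4, y) = 3*y**2 + 20*y - 55; no integer root y with |y| ≤ 4.
Only singular point on the grid: (-2, -1).
Classify: substitute x = -2 + u, y = -1 + v and expand: f = u**3 - 2*u**2*v + u*v**2 + v**3 + v**2.
No constant or linear terms (consistent with a singular point). Quadratic part: v**2. Cubic part: u**3 - 2*u**2*v + u*v**2 + v**3.
The quadratic part v**2 is a perfect square, so there is a single (double) tangent line v = 0, i.e. y = -1. Restricting the cubic part to that line (v = 0) leaves u**3 ≠ 0, so f is not divisible by v and the branch is v² ≈ -u**3 to lowest order — this is a cusp.
Classification: cusp.


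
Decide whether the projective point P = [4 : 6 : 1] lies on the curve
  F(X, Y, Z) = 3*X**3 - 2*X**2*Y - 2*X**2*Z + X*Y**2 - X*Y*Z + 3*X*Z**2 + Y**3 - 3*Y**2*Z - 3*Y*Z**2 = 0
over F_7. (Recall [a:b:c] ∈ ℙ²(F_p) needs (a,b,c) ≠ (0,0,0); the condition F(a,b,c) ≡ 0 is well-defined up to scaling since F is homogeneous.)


F(4,6,1) ≡ 1 (mod 7); P is NOT on the curve.

Evaluate F(4, 6, 1) term-by-term (mod 7).
  3*X**3 ↦ 3·64·1·1 = 192
  -2*X**2*Y ↦ -2·16·6·1 = -192
  -2*X**2*Z ↦ -2·16·1·1 = -32
  X*Y**2 ↦ 1·4·36·1 = 144
  -X*Y*Z ↦ -1·4·6·1 = -24
  3*X*Z**2 ↦ 3·4·1·1 = 12
  Y**3 ↦ 1·1·216·1 = 216
  -3*Y**2*Z ↦ -3·1·36·1 = -108
  -3*Y*Z**2 ↦ -3·1·6·1 = -18
Sum: F(4, 6, 1) = (192) + (-192) + (-32) + (144) + (-24) + (12) + (216) + (-108) + (-18) = 190.
Reducing mod 7: 190 ≡ 1 (mod 7).
Since F(a, b, c) ≡ 1 ≠ 0 (mod 7), P does NOT lie on the curve.


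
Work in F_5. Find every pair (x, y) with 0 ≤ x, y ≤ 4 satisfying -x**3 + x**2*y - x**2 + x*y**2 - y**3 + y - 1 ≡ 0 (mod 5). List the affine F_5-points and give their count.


Affine F_5-points: {(0, 3), (1, 3), (2, 4), (3, 1)}; count = 4.

For each of the 25 pairs (x, y) ∈ F_5², evaluate f(x, y) mod 5. Record the zeros.
  x = 0: [0↦4, 1↦4, 2↦3, 3↦0, 4↦4]  zeros at y ∈ {3}
  x = 1: [0↦2, 1↦4, 2↦2, 3↦0, 4↦2]  zeros at y ∈ {3}
  x = 2: [0↦2, 1↦3, 2↦2, 3↦3, 4↦0]  zeros at y ∈ {4}
  x = 3: [0↦3, 1↦0, 2↦2, 3↦3, 4↦2]  zeros at y ∈ {1}
  x = 4: [0↦4, 1↦4, 2↦1, 3↦4, 4↦2]  zeros at y ∈ ∅
Collecting zeros: affine points = {(0, 3), (1, 3), (2, 4), (3, 1)}.
Total count |C(F_5)_aff| = 4.


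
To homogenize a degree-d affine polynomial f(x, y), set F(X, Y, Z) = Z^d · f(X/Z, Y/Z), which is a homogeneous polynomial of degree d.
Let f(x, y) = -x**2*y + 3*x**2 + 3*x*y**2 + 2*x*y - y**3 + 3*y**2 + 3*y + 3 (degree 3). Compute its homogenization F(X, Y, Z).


F(X, Y, Z) = -X**2*Y + 3*X**2*Z + 3*X*Y**2 + 2*X*Y*Z - Y**3 + 3*Y**2*Z + 3*Y*Z**2 + 3*Z**3

deg(f) = 3.
Substitute x = X/Z, y = Y/Z into f, then multiply by Z^3.
  monomial -1·x^2·y^1 ↦ -1·X^2·Y^1·Z^0.
  monomial 3·x^2·y^0 ↦ 3·X^2·Y^0·Z^1.
  monomial 3·x^1·y^2 ↦ 3·X^1·Y^2·Z^0.
  monomial 2·x^1·y^1 ↦ 2·X^1·Y^1·Z^1.
  monomial -1·x^0·y^3 ↦ -1·X^0·Y^3·Z^0.
  monomial 3·x^0·y^2 ↦ 3·X^0·Y^2·Z^1.
  monomial 3·x^0·y^1 ↦ 3·X^0·Y^1·Z^2.
  monomial 3·x^0·y^0 ↦ 3·X^0·Y^0·Z^3.
Collecting: F(X, Y, Z) = -X**2*Y + 3*X**2*Z + 3*X*Y**2 + 2*X*Y*Z - Y**3 + 3*Y**2*Z + 3*Y*Z**2 + 3*Z**3.


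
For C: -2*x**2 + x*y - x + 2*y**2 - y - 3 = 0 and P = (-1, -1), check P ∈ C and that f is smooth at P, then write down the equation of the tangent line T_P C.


Tangent line at P: 2*x - 6*y - 4 = 0.

Step 1: f(-1, -1) = 0, so P lies on C.
Step 2: partial derivatives
  f_x(x, y) = -4*x + y - 1, f_y(x, y) = x + 4*y - 1.
  f_x(P) = 2, f_y(P) = -6 (gradient nonzero, so P is smooth).
Step 3: tangent line at P: 2·(x − -1) + -6·(y − -1) = 0.
Expanding: 2*x - 6*y - 4 = 0.


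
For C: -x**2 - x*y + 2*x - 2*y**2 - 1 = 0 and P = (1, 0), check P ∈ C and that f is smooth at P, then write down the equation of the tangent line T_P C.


Tangent line at P: -y = 0.

Step 1: f(1, 0) = 0, so P lies on C.
Step 2: partial derivatives
  f_x(x, y) = -2*x - y + 2, f_y(x, y) = -x - 4*y.
  f_x(P) = 0, f_y(P) = -1 (gradient nonzero, so P is smooth).
Step 3: tangent line at P: 0·(x − 1) + -1·(y − 0) = 0.
Expanding: -y = 0.


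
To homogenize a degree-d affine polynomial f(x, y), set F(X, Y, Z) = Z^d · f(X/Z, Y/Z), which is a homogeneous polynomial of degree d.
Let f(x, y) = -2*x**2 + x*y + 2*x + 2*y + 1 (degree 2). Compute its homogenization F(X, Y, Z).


F(X, Y, Z) = -2*X**2 + X*Y + 2*X*Z + 2*Y*Z + Z**2

deg(f) = 2.
Substitute x = X/Z, y = Y/Z into f, then multiply by Z^2.
  monomial -2·x^2·y^0 ↦ -2·X^2·Y^0·Z^0.
  monomial 1·x^1·y^1 ↦ 1·X^1·Y^1·Z^0.
  monomial 2·x^1·y^0 ↦ 2·X^1·Y^0·Z^1.
  monomial 2·x^0·y^1 ↦ 2·X^0·Y^1·Z^1.
  monomial 1·x^0·y^0 ↦ 1·X^0·Y^0·Z^2.
Collecting: F(X, Y, Z) = -2*X**2 + X*Y + 2*X*Z + 2*Y*Z + Z**2.


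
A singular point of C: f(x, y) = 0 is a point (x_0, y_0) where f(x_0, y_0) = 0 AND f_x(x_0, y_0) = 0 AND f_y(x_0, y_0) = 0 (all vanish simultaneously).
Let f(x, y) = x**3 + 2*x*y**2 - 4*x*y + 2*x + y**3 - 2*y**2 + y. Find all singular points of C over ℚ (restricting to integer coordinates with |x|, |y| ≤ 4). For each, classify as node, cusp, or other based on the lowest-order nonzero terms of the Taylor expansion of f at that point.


Singular points: {(0, 1)}; classification: cusp.

Compute partial derivatives:
  f_x = 3*x**2 + 2*y**2 - 4*y + 2.
  f_y = 4*x*y - 4*x + 3*y**2 - 4*y + 1.
Scan x_0 ∈ {−4, ..., 4}. For each x_0, f_y(x_0, y) is a polynomial in y; find its integer roots y ∈ {−4, ..., 4}, then test f_x and f at those candidates.
  x = -4: f_y(-4, y) = 3*y**2 - 20*y + 17; vanishes at y ∈ {1}. (-4, 1): f_x = 48 ≠ 0.
  x = -3: f_y(-3, y) = 3*y**2 - 16*y + 13; vanishes at y ∈ {1}. (-3, 1): f_x = 27 ≠ 0.
  x = -2: f_y(-2, y) = 3*y**2 - 12*y + 9; vanishes at y ∈ {1, 3}. (-2, 1): f_x = 12 ≠ 0; (-2, 3): f_x = 20 ≠ 0.
  x = -1: f_y(-1, y) = 3*y**2 - 8*y + 5; vanishes at y ∈ {1}. (-1, 1): f_x = 3 ≠ 0.
  x = 0: f_y(0, y) = 3*y**2 - 4*y + 1; vanishes at y ∈ {1}. (0, 1): f_x = 0, f = 0 — SINGULAR.
  x = 1: f_y(1, y) = 3*y**2 - 3; vanishes at y ∈ {-1, 1}. (1, -1): f_x = 11 ≠ 0; (1, 1): f_x = 3 ≠ 0.
  x = 2: f_y(2, y) = 3*y**2 + 4*y - 7; vanishes at y ∈ {1}. (2, 1): f_x = 12 ≠ 0.
  x = 3: f_y(3, y) = 3*y**2 + 8*y - 11; vanishes at y ∈ {1}. (3, 1): f_x = 27 ≠ 0.
  x = 4: f_y(4, y) = 3*y**2 + 12*y - 15; vanishes at y ∈ {1}. (4, 1): f_x = 48 ≠ 0.
Only singular point on the grid: (0, 1).
Classify: substitute x = 0 + u, y = 1 + v and expand: f = u**3 + 2*u*v**2 + v**3 + v**2.
No constant or linear terms (consistent with a singular point). Quadratic part: v**2. Cubic part: u**3 + 2*u*v**2 + v**3.
The quadratic part v**2 is a perfect square, so there is a single (double) tangent line v = 0, i.e. y = 1. Restricting the cubic part to that line (v = 0) leaves u**3 ≠ 0, so f is not divisible by v and the branch is v² ≈ -u**3 to lowest order — this is a cusp.
Classification: cusp.


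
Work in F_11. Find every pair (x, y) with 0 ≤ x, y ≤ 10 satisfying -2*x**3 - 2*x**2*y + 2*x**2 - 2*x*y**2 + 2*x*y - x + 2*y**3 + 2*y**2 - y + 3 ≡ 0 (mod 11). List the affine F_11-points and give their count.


Affine F_11-points: {(3, 7), (4, 4), (6, 0), (6, 7), (6, 9), (7, 5), (7, 7)}; count = 7.

For each of the 121 pairs (x, y) ∈ F_11², evaluate f(x, y) mod 11. Record the zeros.
  x = 0: [0↦3, 1↦6, 2↦3, 3↦6, 4↦5, 5↦1, 6↦6, 7↦10, 8↦3, 9↦8, 10↦4]  zeros at y ∈ ∅
  x = 1: [0↦2, 1↦3, 2↦5, 3↦9, 4↦5, 5↦5, 6↦10, 7↦10, 8↦6, 9↦10, 10↦1]  zeros at y ∈ ∅
  x = 2: [0↦4, 1↦10, 2↦2, 3↦3, 4↦3, 5↦3, 6↦4, 7↦7, 8↦2, 9↦1, 10↦5]  zeros at y ∈ ∅
  x = 3: [0↦8, 1↦4, 2↦4, 3↦9, 4↦9, 5↦5, 6↦9, 7↦0, 8↦1, 9↦2, 10↦4]  zeros at y ∈ {7}
  x = 4: [0↦2, 1↦6, 2↦10, 3↦4, 4↦0, 5↦10, 6↦2, 7↦10, 8↦2, 9↦1, 10↦8]  zeros at y ∈ {4}
  x = 5: [0↦7, 1↦4, 2↦8, 3↦9, 4↦8, 5↦6, 6↦4, 7↦3, 8↦4, 9↦8, 10↦5]  zeros at y ∈ ∅
  x = 6: [0↦0, 1↦8, 2↦8, 3↦1, 4↦10, 5↦3, 6↦3, 7↦0, 8↦6, 9↦0, 10↦5]  zeros at y ∈ {0, 7, 9}
  x = 7: [0↦2, 1↦6, 2↦9, 3↦1, 4↦5, 5↦0, 6↦9, 7↦0, 8↦7, 9↦9, 10↦7]  zeros at y ∈ {5, 7}
  x = 8: [0↦1, 1↦8, 2↦10, 3↦8, 4↦3, 5↦7, 6↦10, 7↦2, 8↦6, 9↦1, 10↦10]  zeros at y ∈ ∅
  x = 9: [0↦7, 1↦2, 2↦10, 3↦10, 4↦3, 5↦1, 6↦5, 7↦5, 8↦2, 9↦8, 10↦2]  zeros at y ∈ ∅
  x = 10: [0↦8, 1↦9, 2↦8, 3↦6, 4↦4, 5↦3, 6↦4, 7↦8, 8↦5, 9↦7, 10↦4]  zeros at y ∈ ∅
Collecting zeros: affine points = {(3, 7), (4, 4), (6, 0), (6, 7), (6, 9), (7, 5), (7, 7)}.
Total count |C(F_11)_aff| = 7.


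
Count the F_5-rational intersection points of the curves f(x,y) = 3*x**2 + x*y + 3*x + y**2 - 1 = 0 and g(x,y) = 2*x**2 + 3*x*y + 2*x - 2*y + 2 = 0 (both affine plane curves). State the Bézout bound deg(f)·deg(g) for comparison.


Common zeros: {(0, 1), (1, 4), (3, 2)}; count = 3; Bézout bound = 4.

deg(f) = 2, deg(g) = 2, so Bézout bound = 4.
Scan x ∈ F_5. For each x, list the y ∈ F_5 with f(x, y) ≡ 0 and those with g(x, y) ≡ 0 (mod 5); the common zeros in that column are the intersection.
  x = 0: f ≡ 0 at y ∈ {1, 4}; g ≡ 0 at y ∈ {1}; common: {1}.
  x = 1: f ≡ 0 at y ∈ {0, 4}; g ≡ 0 at y ∈ {4}; common: {4}.
  x = 2: f ≡ 0 at y ∈ {1, 2}; g ≡ 0 at y ∈ {4}; common: ∅.
  x = 3: f ≡ 0 at y ∈ {0, 2}; g ≡ 0 at y ∈ {2}; common: {2}.
  x = 4: f ≡ 0 at y ∈ {3}; g ≡ 0 at y ∈ ∅; common: ∅.
Collecting: common zeros = {(0, 1), (1, 4), (3, 2)}, so the count is 3.
Comparison with the Bézout bound: 3 ≤ 4 = deg(f)·deg(g), as expected for curves with no common component (the affine F_5-count falls short of the bound because intersections may lie at infinity, over extension fields, or carry multiplicity).


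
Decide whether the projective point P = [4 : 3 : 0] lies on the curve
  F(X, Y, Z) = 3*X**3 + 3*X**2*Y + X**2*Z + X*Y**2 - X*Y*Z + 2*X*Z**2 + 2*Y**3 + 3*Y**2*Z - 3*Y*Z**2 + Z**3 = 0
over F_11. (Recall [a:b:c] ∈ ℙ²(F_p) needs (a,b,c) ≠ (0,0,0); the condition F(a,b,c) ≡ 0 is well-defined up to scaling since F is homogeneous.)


F(4,3,0) ≡ 8 (mod 11); P is NOT on the curve.

Evaluate F(4, 3, 0) term-by-term (mod 11).
  3*X**3 ↦ 3·64·1·1 = 192
  3*X**2*Y ↦ 3·16·3·1 = 144
  X**2*Z ↦ 1·16·1·0 = 0
  X*Y**2 ↦ 1·4·9·1 = 36
  -X*Y*Z ↦ -1·4·3·0 = 0
  2*X*Z**2 ↦ 2·4·1·0 = 0
  2*Y**3 ↦ 2·1·27·1 = 54
  3*Y**2*Z ↦ 3·1·9·0 = 0
  -3*Y*Z**2 ↦ -3·1·3·0 = 0
  Z**3 ↦ 1·1·1·0 = 0
Sum: F(4, 3, 0) = (192) + (144) + (0) + (36) + (0) + (0) + (54) + (0) + (0) + (0) = 426.
Reducing mod 11: 426 ≡ 8 (mod 11).
Since F(a, b, c) ≡ 8 ≠ 0 (mod 11), P does NOT lie on the curve.


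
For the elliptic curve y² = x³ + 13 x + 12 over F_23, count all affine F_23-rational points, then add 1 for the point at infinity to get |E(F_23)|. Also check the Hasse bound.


Affine points = {(0, 9), (0, 14), (1, 7), (1, 16), (2, 0), (3, 3), (3, 20), (4, 6), (4, 17), (5, 8), (5, 15), (7, 3), (7, 20), (13, 3), (13, 20), (18, 11), (18, 12), (21, 1), (21, 22)}; affine count = 19; |E(F_23)| = 20.

Discriminant check: Δ ∝ 4a³ + 27b² = 4·13³ + 27·12² = 4·2197 + 27·144 ≡ 3 (mod 23). Nonzero ⇒ E is nonsingular.
For each x ∈ F_23, compute rhs = x³ + 13·x + 12 mod 23, then count y ∈ F_23 with y² ≡ rhs.
  x = 0: rhs = 12, matching y values: 9, 14 (2 points).
  x = 1: rhs = 3, matching y values: 7, 16 (2 points).
  x = 2: rhs = 0, matching y values: 0 (1 points).
  x = 3: rhs = 9, matching y values: 3, 20 (2 points).
  x = 4: rhs = 13, matching y values: 6, 17 (2 points).
  x = 5: rhs = 18, matching y values: 8, 15 (2 points).
  x = 6: rhs = 7, matching y values: none (0 points).
  x = 7: rhs = 9, matching y values: 3, 20 (2 points).
  x = 8: rhs = 7, matching y values: none (0 points).
  x = 9: rhs = 7, matching y values: none (0 points).
  x = 10: rhs = 15, matching y values: none (0 points).
  x = 11: rhs = 14, matching y values: none (0 points).
  x = 12: rhs = 10, matching y values: none (0 points).
  x = 13: rhs = 9, matching y values: 3, 20 (2 points).
  x = 14: rhs = 17, matching y values: none (0 points).
  x = 15: rhs = 17, matching y values: none (0 points).
  x = 16: rhs = 15, matching y values: none (0 points).
  x = 17: rhs = 17, matching y values: none (0 points).
  x = 18: rhs = 6, matching y values: 11, 12 (2 points).
  x = 19: rhs = 11, matching y values: none (0 points).
  x = 20: rhs = 15, matching y values: none (0 points).
  x = 21: rhs = 1, matching y values: 1, 22 (2 points).
  x = 22: rhs = 21, matching y values: none (0 points).
Total affine count: 19.
Full point count |E(F_23)| = 19 + 1 = 20.
Hasse bound: |20 − (23+1)| = |-4| = 4 ≤ 2√23 ≈ 9.5917 ✓.


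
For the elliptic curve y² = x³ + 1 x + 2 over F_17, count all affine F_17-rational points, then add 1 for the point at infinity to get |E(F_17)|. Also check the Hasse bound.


Affine points = {(0, 6), (0, 11), (1, 2), (1, 15), (3, 7), (3, 10), (4, 6), (4, 11), (5, 8), (5, 9), (9, 3), (9, 14), (10, 3), (10, 14), (11, 1), (11, 16), (12, 5), (12, 12), (13, 6), (13, 11), (15, 3), (15, 14), (16, 0)}; affine count = 23; |E(F_17)| = 24.

Discriminant check: Δ ∝ 4a³ + 27b² = 4·1³ + 27·2² = 4·1 + 27·4 ≡ 10 (mod 17). Nonzero ⇒ E is nonsingular.
For each x ∈ F_17, compute rhs = x³ + 1·x + 2 mod 17, then count y ∈ F_17 with y² ≡ rhs.
  x = 0: rhs = 2, matching y values: 6, 11 (2 points).
  x = 1: rhs = 4, matching y values: 2, 15 (2 points).
  x = 2: rhs = 12, matching y values: none (0 points).
  x = 3: rhs = 15, matching y values: 7, 10 (2 points).
  x = 4: rhs = 2, matching y values: 6, 11 (2 points).
  x = 5: rhs = 13, matching y values: 8, 9 (2 points).
  x = 6: rhs = 3, matching y values: none (0 points).
  x = 7: rhs = 12, matching y values: none (0 points).
  x = 8: rhs = 12, matching y values: none (0 points).
  x = 9: rhs = 9, matching y values: 3, 14 (2 points).
  x = 10: rhs = 9, matching y values: 3, 14 (2 points).
  x = 11: rhs = 1, matching y values: 1, 16 (2 points).
  x = 12: rhs = 8, matching y values: 5, 12 (2 points).
  x = 13: rhs = 2, matching y values: 6, 11 (2 points).
  x = 14: rhs = 6, matching y values: none (0 points).
  x = 15: rhs = 9, matching y values: 3, 14 (2 points).
  x = 16: rhs = 0, matching y values: 0 (1 points).
Total affine count: 23.
Full point count |E(F_17)| = 23 + 1 = 24.
Hasse bound: |24 − (17+1)| = |6| = 6 ≤ 2√17 ≈ 8.2462 ✓.


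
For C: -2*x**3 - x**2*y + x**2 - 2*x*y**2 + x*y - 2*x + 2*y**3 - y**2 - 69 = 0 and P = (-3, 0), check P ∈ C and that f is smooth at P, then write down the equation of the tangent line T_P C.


Tangent line at P: -62*x - 12*y - 186 = 0.

Step 1: f(-3, 0) = 0, so P lies on C.
Step 2: partial derivatives
  f_x(x, y) = -6*x**2 - 2*x*y + 2*x - 2*y**2 + y - 2, f_y(x, y) = -x**2 - 4*x*y + x + 6*y**2 - 2*y.
  f_x(P) = -62, f_y(P) = -12 (gradient nonzero, so P is smooth).
Step 3: tangent line at P: -62·(x − -3) + -12·(y − 0) = 0.
Expanding: -62*x - 12*y - 186 = 0.


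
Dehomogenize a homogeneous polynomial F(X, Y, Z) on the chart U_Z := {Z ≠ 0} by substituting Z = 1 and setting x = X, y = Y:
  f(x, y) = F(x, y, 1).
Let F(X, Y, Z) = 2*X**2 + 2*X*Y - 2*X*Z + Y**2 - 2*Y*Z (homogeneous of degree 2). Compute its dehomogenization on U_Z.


f(x, y) = 2*x**2 + 2*x*y - 2*x + y**2 - 2*y

On U_Z we set Z = 1. Each monomial c·X^i·Y^j·Z^k in F becomes c·x^i·y^j·1^k = c·x^i·y^j.
Substituting Z = 1: F(X, Y, 1) = 2*x**2 + 2*x*y - 2*x + y**2 - 2*y.
Note: deg(f) ≤ deg(F) = 2; strict inequality happens when F is divisible by Z (lost terms).


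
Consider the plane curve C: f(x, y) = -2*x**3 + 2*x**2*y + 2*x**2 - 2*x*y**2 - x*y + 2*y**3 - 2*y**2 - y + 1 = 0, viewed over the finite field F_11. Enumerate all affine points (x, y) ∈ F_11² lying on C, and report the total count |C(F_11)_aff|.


Affine F_11-points: {(0, 1), (3, 3), (5, 1), (5, 2), (5, 3), (6, 9), (6, 10), (7, 3), (7, 7), (7, 9), (8, 1), (8, 9), (8, 10), (9, 6), (10, 8)}; count = 15.

For each of the 121 pairs (x, y) ∈ F_11², evaluate f(x, y) mod 11. Record the zeros.
  x = 0: [0↦1, 1↦0, 2↦7, 3↦1, 4↦5, 5↦9, 6↦3, 7↦10, 8↦9, 9↦1, 10↦9]  zeros at y ∈ {1}
  x = 1: [0↦1, 1↦10, 2↦1, 3↦8, 4↦10, 5↦8, 6↦3, 7↦7, 8↦10, 9↦2, 10↦6]  zeros at y ∈ ∅
  x = 2: [0↦4, 1↦5, 2↦6, 3↦8, 4↦1, 5↦8, 6↦8, 7↦2, 8↦2, 9↦9, 10↦2]  zeros at y ∈ ∅
  x = 3: [0↦9, 1↦6, 2↦10, 3↦0, 4↦10, 5↦8, 6↦6, 7↦5, 8↦6, 9↦10, 10↦7]  zeros at y ∈ {3}
  x = 4: [0↦4, 1↦1, 2↦1, 3↦5, 4↦3, 5↦7, 6↦7, 7↦4, 8↦10, 9↦4, 10↦9]  zeros at y ∈ ∅
  x = 5: [0↦10, 1↦0, 2↦0, 3↦0, 4↦1, 5↦4, 6↦10, 7↦9, 8↦2, 9↦1, 10↦7]  zeros at y ∈ {1, 2, 3}
  x = 6: [0↦4, 1↦2, 2↦6, 3↦6, 4↦3, 5↦9, 6↦3, 7↦8, 8↦3, 9↦0, 10↦0]  zeros at y ∈ {9, 10}
  x = 7: [0↦7, 1↦6, 2↦7, 3↦0, 4↦8, 5↦10, 6↦7, 7↦0, 8↦1, 9↦0, 10↦9]  zeros at y ∈ {3, 7, 9}
  x = 8: [0↦7, 1↦0, 2↦2, 3↦3, 4↦4, 5↦6, 6↦10, 7↦6, 8↦6, 9↦0, 10↦0]  zeros at y ∈ {1, 9, 10}
  x = 9: [0↦3, 1↦5, 2↦1, 3↦3, 4↦1, 5↦7, 6↦0, 7↦3, 8↦6, 9↦10, 10↦5]  zeros at y ∈ {6}
  x = 10: [0↦5, 1↦9, 2↦3, 3↦10, 4↦9, 5↦1, 6↦9, 7↦1, 8↦0, 9↦7, 10↦1]  zeros at y ∈ {8}
Collecting zeros: affine points = {(0, 1), (3, 3), (5, 1), (5, 2), (5, 3), (6, 9), (6, 10), (7, 3), (7, 7), (7, 9), (8, 1), (8, 9), (8, 10), (9, 6), (10, 8)}.
Total count |C(F_11)_aff| = 15.


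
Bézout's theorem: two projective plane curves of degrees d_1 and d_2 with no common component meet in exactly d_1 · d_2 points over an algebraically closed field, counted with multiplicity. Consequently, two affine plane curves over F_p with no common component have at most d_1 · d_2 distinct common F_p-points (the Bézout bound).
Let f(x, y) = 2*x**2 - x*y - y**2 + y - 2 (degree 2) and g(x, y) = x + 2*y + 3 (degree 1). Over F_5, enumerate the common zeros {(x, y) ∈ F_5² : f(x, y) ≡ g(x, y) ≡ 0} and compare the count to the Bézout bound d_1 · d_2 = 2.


Common zeros: ∅; count = 0; Bézout bound = 2.

deg(f) = 2, deg(g) = 1, so Bézout bound = 2.
Scan x ∈ F_5. For each x, list the y ∈ F_5 with f(x, y) ≡ 0 and those with g(x, y) ≡ 0 (mod 5); the common zeros in that column are the intersection.
  x = 0: f ≡ 0 at y ∈ ∅; g ≡ 0 at y ∈ {1}; common: ∅.
  x = 1: f ≡ 0 at y ∈ {0}; g ≡ 0 at y ∈ {3}; common: ∅.
  x = 2: f ≡ 0 at y ∈ {2}; g ≡ 0 at y ∈ {0}; common: ∅.
  x = 3: f ≡ 0 at y ∈ ∅; g ≡ 0 at y ∈ {2}; common: ∅.
  x = 4: f ≡ 0 at y ∈ {0, 2}; g ≡ 0 at y ∈ {4}; common: ∅.
Collecting: common zeros = ∅, so the count is 0.
Comparison with the Bézout bound: 0 ≤ 2 = deg(f)·deg(g), as expected for curves with no common component (the affine F_5-count falls short of the bound because intersections may lie at infinity, over extension fields, or carry multiplicity).


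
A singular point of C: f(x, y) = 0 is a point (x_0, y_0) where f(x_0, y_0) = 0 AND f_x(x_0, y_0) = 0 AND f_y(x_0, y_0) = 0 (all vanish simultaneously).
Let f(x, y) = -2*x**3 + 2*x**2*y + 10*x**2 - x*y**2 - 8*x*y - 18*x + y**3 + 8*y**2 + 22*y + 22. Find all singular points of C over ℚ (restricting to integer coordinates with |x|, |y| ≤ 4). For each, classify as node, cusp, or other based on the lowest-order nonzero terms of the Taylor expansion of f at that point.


Singular points: {(1, -2)}; classification: cusp.

Compute partial derivatives:
  f_x = -6*x**2 + 4*x*y + 20*x - y**2 - 8*y - 18.
  f_y = 2*x**2 - 2*x*y - 8*x + 3*y**2 + 16*y + 22.
Scan x_0 ∈ {−4, ..., 4}. For each x_0, f_y(x_0, y) is a polynomial in y; find its integer roots y ∈ {−4, ..., 4}, then test f_x and f at those candidates.
  x = -4: f_y(-4, y) = 3*y**2 + 24*y + 86; no integer root y with |y| ≤ 4.
  x = -3: f_y(-3, y) = 3*y**2 + 22*y + 64; no integer root y with |y| ≤ 4.
  x = -2: f_y(-2, y) = 3*y**2 + 20*y + 46; no integer root y with |y| ≤ 4.
  x = -1: f_y(-1, y) = 3*y**2 + 18*y + 32; no integer root y with |y| ≤ 4.
  x = 0: f_y(0, y) = 3*y**2 + 16*y + 22; no integer root y with |y| ≤ 4.
  x = 1: f_y(1, y) = 3*y**2 + 14*y + 16; vanishes at y ∈ {-2}. (1, -2): f_x = 0, f = 0 — SINGULAR.
  x = 2: f_y(2, y) = 3*y**2 + 12*y + 14; no integer root y with |y| ≤ 4.
  x = 3: f_y(3, y) = 3*y**2 + 10*y + 16; no integer root y with |y| ≤ 4.
  x = 4: f_y(4, y) = 3*y**2 + 8*y + 22; no integer root y with |y| ≤ 4.
Only singular point on the grid: (1, -2).
Classify: substitute x = 1 + u, y = -2 + v and expand: f = -2*u**3 + 2*u**2*v - u*v**2 + v**3 + v**2.
No constant or linear terms (consistent with a singular point). Quadratic part: v**2. Cubic part: -2*u**3 + 2*u**2*v - u*v**2 + v**3.
The quadratic part v**2 is a perfect square, so there is a single (double) tangent line v = 0, i.e. y = -2. Restricting the cubic part to that line (v = 0) leaves -2*u**3 ≠ 0, so f is not divisible by v and the branch is v² ≈ 2*u**3 to lowest order — this is a cusp.
Classification: cusp.
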